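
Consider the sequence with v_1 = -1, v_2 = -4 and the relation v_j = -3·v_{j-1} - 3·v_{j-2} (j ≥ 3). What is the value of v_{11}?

-1458

v_3 = 15  v_4 = -33  v_5 = 54  v_6 = -63  v_7 = 27  v_8 = 108  v_9 = -405  v_{10} = 891  v_{11} = -1458.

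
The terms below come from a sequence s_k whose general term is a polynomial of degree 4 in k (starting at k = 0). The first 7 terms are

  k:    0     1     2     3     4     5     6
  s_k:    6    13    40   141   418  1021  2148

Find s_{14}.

1st diffs: 7, 27, 101, 277, 603, 1127.
2nd diffs: 20, 74, 176, 326, 524.
3rd diffs: 54, 102, 150, 198.
4th diffs: 48, 48, 48 (constant).
So s_k = 2k^4 - 3k^3 + 5k^2 + 3k + 6.
Evaluating at k = 14 gives s_{14} = 69628.

69628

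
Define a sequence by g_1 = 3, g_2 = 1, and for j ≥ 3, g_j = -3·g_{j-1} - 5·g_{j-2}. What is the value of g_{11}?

-13593

Iterate the recurrence:
g_3 = -18, g_4 = 49, g_5 = -57, g_6 = -74, g_7 = 507, g_8 = -1151, g_9 = 918, g_{10} = 3001, g_{11} = -13593.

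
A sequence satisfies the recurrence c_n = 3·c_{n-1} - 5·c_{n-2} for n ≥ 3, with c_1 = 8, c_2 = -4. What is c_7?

1448

c_3 = -52; c_4 = -136; c_5 = -148; c_6 = 236; c_7 = 1448.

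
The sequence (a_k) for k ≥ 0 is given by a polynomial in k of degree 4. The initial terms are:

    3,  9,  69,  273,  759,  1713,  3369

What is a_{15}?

1st diffs: 6, 60, 204, 486, 954, 1656.
2nd diffs: 54, 144, 282, 468, 702.
3rd diffs: 90, 138, 186, 234.
4th diffs: 48, 48, 48 (constant).
Newton forward-difference form: a_k = 3 + 6·C(k,1) + 54·C(k,2) + 90·C(k,3) + 48·C(k,4).
At k = 15: k = 15, so a_{15} = 3 + 90 + 5670 + 40950 + 65520 = 112233.

112233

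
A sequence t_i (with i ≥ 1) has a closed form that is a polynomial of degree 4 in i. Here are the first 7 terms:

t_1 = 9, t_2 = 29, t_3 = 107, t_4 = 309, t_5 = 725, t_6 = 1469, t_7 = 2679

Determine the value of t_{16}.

69189

1st diffs: 20, 78, 202, 416, 744, 1210.
2nd diffs: 58, 124, 214, 328, 466.
3rd diffs: 66, 90, 114, 138.
4th diffs: 24, 24, 24 (constant).
So t_i = i^4 + i^3 - 2i^2 + 4i + 5.
Evaluating at i = 16 gives t_{16} = 69189.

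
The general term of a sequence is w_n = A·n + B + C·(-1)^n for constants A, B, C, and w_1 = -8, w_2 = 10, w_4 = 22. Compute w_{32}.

190

At n = 1, 2, 4: A + B - C = -8; 2A + B + C = 10; 4A + B + C = 22.
Subtracting the first from the second: A + 2C = 18.
Subtracting the second from the third: 2A = 12.
Solving: C = 6, A = 6, then B = -8.
Hence w_{32} = 6·32 + (-8) + 6·1 = 190.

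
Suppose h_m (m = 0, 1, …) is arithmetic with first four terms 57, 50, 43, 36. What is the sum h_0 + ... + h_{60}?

Common difference d = -7.
h_m = 57 + (m - 0)·(-7).
h_{60} = -363; S = 61·(57 + (-363))/2 = -9333.

-9333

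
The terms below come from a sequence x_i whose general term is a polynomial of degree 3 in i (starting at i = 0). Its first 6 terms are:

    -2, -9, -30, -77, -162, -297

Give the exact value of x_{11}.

-2829

1st diffs: -7, -21, -47, -85, -135.
2nd diffs: -14, -26, -38, -50.
3rd diffs: -12, -12, -12 (constant).
Newton forward-difference form: x_i = -2 + (-7)·C(i,1) + (-14)·C(i,2) + (-12)·C(i,3).
At i = 11: i = 11, so x_{11} = -2 - 77 - 770 - 1980 = -2829.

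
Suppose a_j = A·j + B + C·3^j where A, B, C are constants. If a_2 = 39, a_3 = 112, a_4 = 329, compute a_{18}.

The three given values yield: 2A + B + 9C = 39; 3A + B + 27C = 112; 4A + B + 81C = 329.
Subtracting the first from the second: A + 18C = 73.
Subtracting the second from the third: A + 54C = 217.
Solving: C = 4, A = 1, then B = 1.
Hence a_{18} = 1·18 + 1 + 4·387420489 = 1549681975.

1549681975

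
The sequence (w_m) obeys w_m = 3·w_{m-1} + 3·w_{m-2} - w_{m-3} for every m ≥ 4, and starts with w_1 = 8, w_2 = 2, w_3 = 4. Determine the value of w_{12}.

396266

Step forward from the initial values:
w_4 = 10; w_5 = 40; w_6 = 146; w_7 = 548; w_8 = 2042; w_9 = 7624; w_{10} = 28450; w_{11} = 106180; w_{12} = 396266.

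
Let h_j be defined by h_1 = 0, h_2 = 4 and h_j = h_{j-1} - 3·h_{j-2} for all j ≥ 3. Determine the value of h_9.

-140

Applying the relation repeatedly:
h_3 = 4, h_4 = -8, h_5 = -20, h_6 = 4, h_7 = 64, h_8 = 52, h_9 = -140.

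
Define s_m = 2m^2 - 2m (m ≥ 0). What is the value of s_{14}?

364

s_{14} = 2·14^2 - 2·14 = 364.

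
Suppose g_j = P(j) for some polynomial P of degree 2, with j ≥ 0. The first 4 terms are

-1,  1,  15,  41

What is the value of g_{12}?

815

1st diffs: 2, 14, 26.
2nd diffs: 12, 12 (constant).
So g_j = 6j^2 - 4j - 1.
Evaluating at j = 12 gives g_{12} = 815.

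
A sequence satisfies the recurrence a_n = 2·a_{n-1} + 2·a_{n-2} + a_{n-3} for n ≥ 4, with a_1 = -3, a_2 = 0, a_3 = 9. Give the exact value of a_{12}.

69375

Iterate the recurrence:
a_4 = 15; a_5 = 48; a_6 = 135; a_7 = 381; a_8 = 1080; a_9 = 3057; a_{10} = 8655; a_{11} = 24504; a_{12} = 69375.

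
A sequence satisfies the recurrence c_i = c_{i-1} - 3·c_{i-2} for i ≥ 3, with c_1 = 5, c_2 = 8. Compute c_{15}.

Applying the relation repeatedly:
c_3 = -7  c_4 = -31  c_5 = -10  …  c_{12} = 1559  c_{13} = -2515  c_{14} = -7192  c_{15} = 353.

353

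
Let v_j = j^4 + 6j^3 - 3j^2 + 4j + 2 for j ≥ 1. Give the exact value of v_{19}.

170470

v_{19} = 1·19^4 + 6·19^3 - 3·19^2 + 4·19 + 2 = 170470.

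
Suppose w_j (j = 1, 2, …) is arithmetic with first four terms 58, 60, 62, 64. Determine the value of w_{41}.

138

Common difference d = 2.
w_j = 58 + (j - 1)·2.
w_{41} = 58 + 40·2 = 138.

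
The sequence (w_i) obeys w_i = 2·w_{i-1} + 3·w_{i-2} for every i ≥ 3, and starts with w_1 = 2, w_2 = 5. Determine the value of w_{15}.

8370196

Iterate the recurrence:
w_3 = 16; w_4 = 47; w_5 = 142; …; w_{12} = 310007; w_{13} = 930022; w_{14} = 2790065; w_{15} = 8370196.
(Characteristic roots are 3 and -1.)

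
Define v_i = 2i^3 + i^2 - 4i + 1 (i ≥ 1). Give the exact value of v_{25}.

v_{25} = 2·25^3 + 1·25^2 - 4·25 + 1 = 31776.

31776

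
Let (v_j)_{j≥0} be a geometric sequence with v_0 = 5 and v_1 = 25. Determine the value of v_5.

15625

Common ratio r = 5.
v_j = 5·5^(j-0).
v_5 = 5·5^5 = 15625.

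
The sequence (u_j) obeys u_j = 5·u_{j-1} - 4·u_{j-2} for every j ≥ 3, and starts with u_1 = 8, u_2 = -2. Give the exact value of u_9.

Compute successive terms:
u_3 = -42; u_4 = -202; u_5 = -842; u_6 = -3402; u_7 = -13642; u_8 = -54602; u_9 = -218442.
(Characteristic roots are 4 and 1.)

-218442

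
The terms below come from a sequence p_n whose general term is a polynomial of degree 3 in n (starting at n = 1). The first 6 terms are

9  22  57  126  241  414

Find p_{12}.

1st diffs: 13, 35, 69, 115, 173.
2nd diffs: 22, 34, 46, 58.
3rd diffs: 12, 12, 12 (constant).
Newton forward-difference form: p_n = 9 + 13·C(n-1,1) + 22·C(n-1,2) + 12·C(n-1,3).
At n = 12: n-1 = 11, so p_{12} = 9 + 143 + 1210 + 1980 = 3342.

3342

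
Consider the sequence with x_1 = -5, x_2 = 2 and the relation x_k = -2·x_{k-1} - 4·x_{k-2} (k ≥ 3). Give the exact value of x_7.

-320

Iterate the recurrence:
x_3 = 16;  x_4 = -40;  x_5 = 16;  x_6 = 128;  x_7 = -320.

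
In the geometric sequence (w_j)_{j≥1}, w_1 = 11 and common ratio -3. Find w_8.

-24057

w_j = 11·(-3)^(j-1).
w_8 = 11·(-3)^7 = -24057.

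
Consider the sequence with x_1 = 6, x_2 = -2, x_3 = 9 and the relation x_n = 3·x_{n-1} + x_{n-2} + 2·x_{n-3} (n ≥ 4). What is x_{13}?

2384511

Iterate the recurrence:
x_4 = 37;  x_5 = 116;  x_6 = 403;  x_7 = 1399;  x_8 = 4832;  x_9 = 16701;  x_{10} = 57733;  x_{11} = 199564;  x_{12} = 689827;  x_{13} = 2384511.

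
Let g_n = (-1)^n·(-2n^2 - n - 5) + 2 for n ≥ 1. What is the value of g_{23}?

1088

(-1)^23 = -1; -2n^2 - n - 5 at n=23 is -1086; so g_{23} = 1088.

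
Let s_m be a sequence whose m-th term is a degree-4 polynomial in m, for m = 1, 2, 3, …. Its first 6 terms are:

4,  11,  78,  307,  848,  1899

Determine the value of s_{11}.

1st diffs: 7, 67, 229, 541, 1051.
2nd diffs: 60, 162, 312, 510.
3rd diffs: 102, 150, 198.
4th diffs: 48, 48 (constant).
Newton forward-difference form: s_m = 4 + 7·C(m-1,1) + 60·C(m-1,2) + 102·C(m-1,3) + 48·C(m-1,4).
At m = 11: m-1 = 10, so s_{11} = 4 + 70 + 2700 + 12240 + 10080 = 25094.

25094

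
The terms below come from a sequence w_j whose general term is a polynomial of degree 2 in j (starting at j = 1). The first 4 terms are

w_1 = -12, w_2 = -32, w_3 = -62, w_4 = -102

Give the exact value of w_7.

1st diffs: -20, -30, -40.
2nd diffs: -10, -10 (constant).
Newton forward-difference form: w_j = -12 + (-20)·C(j-1,1) + (-10)·C(j-1,2).
At j = 7: j-1 = 6, so w_7 = -12 - 120 - 150 = -282.

-282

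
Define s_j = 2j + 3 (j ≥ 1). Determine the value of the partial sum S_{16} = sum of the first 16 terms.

320

Over j = 1..16: Σj = 136.
Total = (2)·136 + (3)·16 = 320.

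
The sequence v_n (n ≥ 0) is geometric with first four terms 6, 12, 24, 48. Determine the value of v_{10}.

6144

Common ratio r = 2.
v_n = 6·2^(n-0).
v_{10} = 6·2^10 = 6144.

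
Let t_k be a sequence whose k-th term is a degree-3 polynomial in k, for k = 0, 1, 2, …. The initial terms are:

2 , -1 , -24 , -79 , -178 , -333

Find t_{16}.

-9166

1st diffs: -3, -23, -55, -99, -155.
2nd diffs: -20, -32, -44, -56.
3rd diffs: -12, -12, -12 (constant).
So t_k = -2k^3 - 4k^2 + 3k + 2.
Evaluating at k = 16 gives t_{16} = -9166.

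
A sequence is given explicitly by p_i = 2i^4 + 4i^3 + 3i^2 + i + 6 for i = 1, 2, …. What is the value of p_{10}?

24316

p_{10} = 2·10^4 + 4·10^3 + 3·10^2 + 1·10 + 6 = 24316.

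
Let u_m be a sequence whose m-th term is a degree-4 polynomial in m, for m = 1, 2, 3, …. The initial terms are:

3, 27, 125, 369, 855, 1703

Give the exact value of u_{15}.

1st diffs: 24, 98, 244, 486, 848.
2nd diffs: 74, 146, 242, 362.
3rd diffs: 72, 96, 120.
4th diffs: 24, 24 (constant).
Newton forward-difference form: u_m = 3 + 24·C(m-1,1) + 74·C(m-1,2) + 72·C(m-1,3) + 24·C(m-1,4).
At m = 15: m-1 = 14, so u_{15} = 3 + 336 + 6734 + 26208 + 24024 = 57305.

57305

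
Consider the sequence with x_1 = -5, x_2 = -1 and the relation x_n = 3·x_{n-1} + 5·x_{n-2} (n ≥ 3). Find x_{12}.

x_3 = -28  x_4 = -89  x_5 = -407  x_6 = -1666  x_7 = -7033  x_8 = -29429  x_9 = -123452  x_{10} = -517501  x_{11} = -2169763  x_{12} = -9096794.

-9096794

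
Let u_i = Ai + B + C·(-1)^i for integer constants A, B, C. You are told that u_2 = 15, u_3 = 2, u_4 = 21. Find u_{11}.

At i = 2, 3, 4: 2A + B + C = 15; 3A + B - C = 2; 4A + B + C = 21.
Subtracting the first from the second: A - 2C = -13.
Subtracting the second from the third: A + 2C = 19.
Solving: C = 8, A = 3, then B = 1.
Hence u_{11} = 3·11 + 1 + 8·(-1) = 26.

26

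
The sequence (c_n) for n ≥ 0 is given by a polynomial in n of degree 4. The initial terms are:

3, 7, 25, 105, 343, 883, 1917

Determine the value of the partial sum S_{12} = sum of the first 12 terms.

1st diffs: 4, 18, 80, 238, 540, 1034.
2nd diffs: 14, 62, 158, 302, 494.
3rd diffs: 48, 96, 144, 192.
4th diffs: 48, 48, 48 (constant).
Newton forward-difference form: c_n = 3 + 4·C(n,1) + 14·C(n,2) + 48·C(n,3) + 48·C(n,4).
Continuing: …, 3685, 6475, 10623, 16513, …, c_{11} = 24577.
Summing n = 0..11 (12 terms) gives 65156.

65156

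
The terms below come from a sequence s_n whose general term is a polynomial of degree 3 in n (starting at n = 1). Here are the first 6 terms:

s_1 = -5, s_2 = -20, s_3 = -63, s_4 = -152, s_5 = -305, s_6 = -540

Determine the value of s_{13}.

-5993

1st diffs: -15, -43, -89, -153, -235.
2nd diffs: -28, -46, -64, -82.
3rd diffs: -18, -18, -18 (constant).
So s_n = -3n^3 + 4n^2 - 6n.
Evaluating at n = 13 gives s_{13} = -5993.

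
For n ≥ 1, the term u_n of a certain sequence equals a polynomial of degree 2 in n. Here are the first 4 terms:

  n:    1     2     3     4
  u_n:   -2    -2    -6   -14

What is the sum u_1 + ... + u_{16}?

1st diffs: 0, -4, -8.
2nd diffs: -4, -4 (constant).
Newton forward-difference form: u_n = -2 + (-4)·C(n-1,2).
Continuing: …, -26, -42, -62, -86, …, u_{16} = -422.
Summing n = 1..16 (16 terms) gives -2272.

-2272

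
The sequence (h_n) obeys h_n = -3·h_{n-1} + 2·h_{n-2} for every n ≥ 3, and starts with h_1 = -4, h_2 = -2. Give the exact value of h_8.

434

Iterate the recurrence:
h_3 = -2;  h_4 = 2;  h_5 = -10;  h_6 = 34;  h_7 = -122;  h_8 = 434.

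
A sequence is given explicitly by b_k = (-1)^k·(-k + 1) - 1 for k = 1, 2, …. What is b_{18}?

(-1)^18 = 1; -k + 1 at k=18 is -17; so b_{18} = -18.

-18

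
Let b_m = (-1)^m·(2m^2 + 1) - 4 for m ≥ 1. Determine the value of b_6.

69

(-1)^6 = 1; 2m^2 + 1 at m=6 is 73; so b_6 = 69.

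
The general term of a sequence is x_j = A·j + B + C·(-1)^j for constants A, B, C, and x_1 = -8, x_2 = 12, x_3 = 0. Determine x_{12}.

52

At j = 1, 2, 3: A + B - C = -8; 2A + B + C = 12; 3A + B - C = 0.
Subtracting the first from the second: A + 2C = 20.
Subtracting the second from the third: A - 2C = -12.
Solving: C = 8, A = 4, then B = -4.
So x_j = 4·j + (-4) + 8·(-1)^j; at j=12 this is 52.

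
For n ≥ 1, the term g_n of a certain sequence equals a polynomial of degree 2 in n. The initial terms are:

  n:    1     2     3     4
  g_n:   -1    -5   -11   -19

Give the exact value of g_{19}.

1st diffs: -4, -6, -8.
2nd diffs: -2, -2 (constant).
Newton forward-difference form: g_n = -1 + (-4)·C(n-1,1) + (-2)·C(n-1,2).
At n = 19: n-1 = 18, so g_{19} = -1 - 72 - 306 = -379.

-379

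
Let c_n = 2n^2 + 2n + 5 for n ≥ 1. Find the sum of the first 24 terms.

10520

Over n = 1..24: Σn = 300, Σn² = 4900.
Total = (2)·4900 + (2)·300 + (5)·24 = 10520.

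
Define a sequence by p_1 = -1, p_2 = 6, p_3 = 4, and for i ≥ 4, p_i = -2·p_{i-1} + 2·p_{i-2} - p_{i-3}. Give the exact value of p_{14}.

93862

Step forward from the initial values:
p_4 = 5  p_5 = -8  p_6 = 22  …  p_{11} = -4136  p_{12} = 11710  p_{13} = -33153  p_{14} = 93862.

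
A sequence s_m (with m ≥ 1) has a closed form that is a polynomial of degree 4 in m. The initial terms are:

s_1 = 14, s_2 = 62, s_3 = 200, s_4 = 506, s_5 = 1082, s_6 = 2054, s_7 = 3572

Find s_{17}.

98942

1st diffs: 48, 138, 306, 576, 972, 1518.
2nd diffs: 90, 168, 270, 396, 546.
3rd diffs: 78, 102, 126, 150.
4th diffs: 24, 24, 24 (constant).
So s_m = m^4 + 3m^3 + 2m^2 + 6m + 2.
Evaluating at m = 17 gives s_{17} = 98942.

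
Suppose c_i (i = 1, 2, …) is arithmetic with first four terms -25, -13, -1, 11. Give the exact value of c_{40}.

443

Common difference d = 12.
c_i = -25 + (i - 1)·12.
c_{40} = -25 + 39·12 = 443.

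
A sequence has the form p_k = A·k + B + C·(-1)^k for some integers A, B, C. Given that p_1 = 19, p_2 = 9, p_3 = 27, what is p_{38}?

The three given values yield: A + B - C = 19; 2A + B + C = 9; 3A + B - C = 27.
Subtracting the first from the second: A + 2C = -10.
Subtracting the second from the third: A - 2C = 18.
Solving: C = -7, A = 4, then B = 8.
Hence p_{38} = 4·38 + 8 + (-7)·1 = 153.

153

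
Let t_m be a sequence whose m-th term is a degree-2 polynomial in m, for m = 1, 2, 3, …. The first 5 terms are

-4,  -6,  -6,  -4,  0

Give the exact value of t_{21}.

336

1st diffs: -2, 0, 2, 4.
2nd diffs: 2, 2, 2 (constant).
So t_m = m^2 - 5m.
Evaluating at m = 21 gives t_{21} = 336.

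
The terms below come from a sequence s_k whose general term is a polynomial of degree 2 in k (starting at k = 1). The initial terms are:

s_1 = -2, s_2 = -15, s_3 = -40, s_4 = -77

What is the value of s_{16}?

1st diffs: -13, -25, -37.
2nd diffs: -12, -12 (constant).
So s_k = -6k^2 + 5k - 1.
Evaluating at k = 16 gives s_{16} = -1457.

-1457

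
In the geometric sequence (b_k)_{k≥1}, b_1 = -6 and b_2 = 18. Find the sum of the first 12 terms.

797160

Common ratio r = -3.
b_k = (-6)·(-3)^(k-1).
S = (-6)·((-3)^12 - 1)/(-3 - 1) = (-6)·(531441 - 1)/(-4) = 797160.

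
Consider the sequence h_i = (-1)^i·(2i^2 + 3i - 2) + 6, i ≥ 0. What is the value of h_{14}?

(-1)^14 = 1; 2i^2 + 3i - 2 at i=14 is 432; so h_{14} = 438.

438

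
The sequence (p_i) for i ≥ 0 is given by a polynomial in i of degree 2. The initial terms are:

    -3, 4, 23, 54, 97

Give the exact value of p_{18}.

1st diffs: 7, 19, 31, 43.
2nd diffs: 12, 12, 12 (constant).
Newton forward-difference form: p_i = -3 + 7·C(i,1) + 12·C(i,2).
At i = 18: i = 18, so p_{18} = -3 + 126 + 1836 = 1959.

1959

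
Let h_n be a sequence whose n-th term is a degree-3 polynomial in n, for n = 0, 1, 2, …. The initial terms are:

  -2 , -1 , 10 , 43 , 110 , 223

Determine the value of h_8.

958

1st diffs: 1, 11, 33, 67, 113.
2nd diffs: 10, 22, 34, 46.
3rd diffs: 12, 12, 12 (constant).
So h_n = 2n^3 - n^2 - 2.
Evaluating at n = 8 gives h_8 = 958.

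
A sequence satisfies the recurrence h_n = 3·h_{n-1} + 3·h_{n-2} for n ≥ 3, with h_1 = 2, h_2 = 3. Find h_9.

Step forward from the initial values:
h_3 = 15;  h_4 = 54;  h_5 = 207;  h_6 = 783;  h_7 = 2970;  h_8 = 11259;  h_9 = 42687.

42687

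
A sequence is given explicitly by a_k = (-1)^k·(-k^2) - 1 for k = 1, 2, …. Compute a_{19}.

(-1)^19 = -1; -k^2 at k=19 is -361; so a_{19} = 360.

360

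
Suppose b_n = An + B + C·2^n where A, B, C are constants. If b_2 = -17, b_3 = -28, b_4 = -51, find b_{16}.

-196599

Plug in n = 2, 3, 4: 2A + B + 4C = -17; 3A + B + 8C = -28; 4A + B + 16C = -51.
Subtracting the first from the second: A + 4C = -11.
Subtracting the second from the third: A + 8C = -23.
Solving: C = -3, A = 1, then B = -7.
Hence b_{16} = 1·16 + (-7) + (-3)·65536 = -196599.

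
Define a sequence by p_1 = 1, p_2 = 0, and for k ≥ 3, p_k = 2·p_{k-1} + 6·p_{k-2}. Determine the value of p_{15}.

22793856

Step forward from the initial values:
p_3 = 6  p_4 = 12  p_5 = 60  …  p_{12} = 470208  p_{13} = 1715136  p_{14} = 6251520  p_{15} = 22793856.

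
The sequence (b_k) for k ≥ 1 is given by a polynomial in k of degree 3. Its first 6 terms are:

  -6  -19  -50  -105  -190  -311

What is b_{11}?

-1666

1st diffs: -13, -31, -55, -85, -121.
2nd diffs: -18, -24, -30, -36.
3rd diffs: -6, -6, -6 (constant).
So b_k = -k^3 - 3k^2 + 3k - 5.
Evaluating at k = 11 gives b_{11} = -1666.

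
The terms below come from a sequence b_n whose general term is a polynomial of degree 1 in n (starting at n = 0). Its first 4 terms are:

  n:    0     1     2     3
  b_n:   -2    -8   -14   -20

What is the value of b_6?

1st diffs: -6, -6, -6 (constant).
So b_n = -6n - 2.
Evaluating at n = 6 gives b_6 = -38.

-38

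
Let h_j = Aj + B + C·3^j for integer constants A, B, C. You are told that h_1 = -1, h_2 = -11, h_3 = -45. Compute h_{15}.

-28697781

Write the equations: A + B + 3C = -1; 2A + B + 9C = -11; 3A + B + 27C = -45.
Subtracting the first from the second: A + 6C = -10.
Subtracting the second from the third: A + 18C = -34.
Solving: C = -2, A = 2, then B = 3.
Therefore h_{15} = 30 + 3 + (-2)·14348907 = -28697781.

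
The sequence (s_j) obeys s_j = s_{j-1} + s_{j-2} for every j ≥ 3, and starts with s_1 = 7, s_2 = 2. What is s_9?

133

Iterate the recurrence:
s_3 = 9  s_4 = 11  s_5 = 20  s_6 = 31  s_7 = 51  s_8 = 82  s_9 = 133.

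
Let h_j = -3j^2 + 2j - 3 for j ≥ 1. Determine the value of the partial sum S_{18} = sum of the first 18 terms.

Over j = 1..18: Σj = 171, Σj² = 2109.
Total = (-3)·2109 + (2)·171 + (-3)·18 = -6039.

-6039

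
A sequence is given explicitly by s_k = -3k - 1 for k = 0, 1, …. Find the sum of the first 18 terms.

Over k = 0..17: Σk = 153.
Total = (-3)·153 + (-1)·18 = -477.

-477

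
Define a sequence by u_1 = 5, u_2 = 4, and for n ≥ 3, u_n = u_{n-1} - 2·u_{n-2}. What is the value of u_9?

-82

Step forward from the initial values:
u_3 = -6, u_4 = -14, u_5 = -2, u_6 = 26, u_7 = 30, u_8 = -22, u_9 = -82.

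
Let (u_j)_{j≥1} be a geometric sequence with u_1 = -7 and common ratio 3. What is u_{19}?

-2711943423

u_j = (-7)·3^(j-1).
u_{19} = (-7)·3^18 = -2711943423.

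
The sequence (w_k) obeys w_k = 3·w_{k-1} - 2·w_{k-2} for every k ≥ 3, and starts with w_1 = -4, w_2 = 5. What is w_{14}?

Iterate the recurrence:
w_3 = 23;  w_4 = 59;  w_5 = 131;  …;  w_{11} = 9203;  w_{12} = 18419;  w_{13} = 36851;  w_{14} = 73715.
(Characteristic roots are 2 and 1.)

73715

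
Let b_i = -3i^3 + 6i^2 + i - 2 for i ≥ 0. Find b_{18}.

b_{18} = -3·18^3 + 6·18^2 + 1·18 - 2 = -15536.

-15536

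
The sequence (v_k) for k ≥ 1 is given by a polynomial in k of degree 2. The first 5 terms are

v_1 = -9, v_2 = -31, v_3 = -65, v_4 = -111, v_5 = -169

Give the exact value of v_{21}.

-2729

1st diffs: -22, -34, -46, -58.
2nd diffs: -12, -12, -12 (constant).
Newton forward-difference form: v_k = -9 + (-22)·C(k-1,1) + (-12)·C(k-1,2).
At k = 21: k-1 = 20, so v_{21} = -9 - 440 - 2280 = -2729.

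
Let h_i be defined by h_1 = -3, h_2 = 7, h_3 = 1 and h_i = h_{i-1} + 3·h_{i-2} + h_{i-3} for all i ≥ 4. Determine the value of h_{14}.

Iterate the recurrence:
h_4 = 19  h_5 = 29  h_6 = 87  …  h_{11} = 6721  h_{12} = 16243  h_{13} = 39197  h_{14} = 94647.

94647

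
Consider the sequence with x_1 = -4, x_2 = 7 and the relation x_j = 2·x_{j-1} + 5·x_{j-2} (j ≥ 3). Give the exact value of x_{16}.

Compute successive terms:
x_3 = -6;  x_4 = 23;  x_5 = 16;  …;  x_{13} = 696056;  x_{14} = 2402827;  x_{15} = 8285934;  x_{16} = 28586003.

28586003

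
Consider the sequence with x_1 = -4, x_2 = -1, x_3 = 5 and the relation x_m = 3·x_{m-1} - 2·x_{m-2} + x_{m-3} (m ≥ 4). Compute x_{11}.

4275

x_4 = 13; x_5 = 28; x_6 = 63; x_7 = 146; x_8 = 340; x_9 = 791; x_{10} = 1839; x_{11} = 4275.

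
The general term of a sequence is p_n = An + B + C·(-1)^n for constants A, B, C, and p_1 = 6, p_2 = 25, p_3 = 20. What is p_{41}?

286

Write the equations: A + B - C = 6; 2A + B + C = 25; 3A + B - C = 20.
Subtracting the first from the second: A + 2C = 19.
Subtracting the second from the third: A - 2C = -5.
Solving: C = 6, A = 7, then B = 5.
Hence p_{41} = 7·41 + 5 + 6·(-1) = 286.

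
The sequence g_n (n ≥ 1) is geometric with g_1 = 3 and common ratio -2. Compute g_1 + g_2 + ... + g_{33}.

8589934593

g_n = 3·(-2)^(n-1).
S = 3·((-2)^33 - 1)/(-2 - 1) = 3·(-8589934592 - 1)/(-3) = 8589934593.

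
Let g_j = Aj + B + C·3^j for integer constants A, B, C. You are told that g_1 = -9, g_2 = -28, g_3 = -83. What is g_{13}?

Plug in j = 1, 2, 3: A + B + 3C = -9; 2A + B + 9C = -28; 3A + B + 27C = -83.
Subtracting the first from the second: A + 6C = -19.
Subtracting the second from the third: A + 18C = -55.
Solving: C = -3, A = -1, then B = 1.
Hence g_{13} = -1·13 + 1 + (-3)·1594323 = -4782981.

-4782981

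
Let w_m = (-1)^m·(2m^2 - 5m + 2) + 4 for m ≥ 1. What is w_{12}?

234

(-1)^12 = 1; 2m^2 - 5m + 2 at m=12 is 230; so w_{12} = 234.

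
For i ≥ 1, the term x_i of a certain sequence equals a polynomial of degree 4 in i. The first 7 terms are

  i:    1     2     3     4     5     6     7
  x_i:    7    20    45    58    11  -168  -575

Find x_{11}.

1st diffs: 13, 25, 13, -47, -179, -407.
2nd diffs: 12, -12, -60, -132, -228.
3rd diffs: -24, -48, -72, -96.
4th diffs: -24, -24, -24 (constant).
Newton forward-difference form: x_i = 7 + 13·C(i-1,1) + 12·C(i-1,2) + (-24)·C(i-1,3) + (-24)·C(i-1,4).
At i = 11: i-1 = 10, so x_{11} = 7 + 130 + 540 - 2880 - 5040 = -7243.

-7243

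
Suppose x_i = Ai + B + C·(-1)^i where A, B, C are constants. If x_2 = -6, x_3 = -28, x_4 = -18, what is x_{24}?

At i = 2, 3, 4: 2A + B + C = -6; 3A + B - C = -28; 4A + B + C = -18.
Subtracting the first from the second: A - 2C = -22.
Subtracting the second from the third: A + 2C = 10.
Solving: C = 8, A = -6, then B = -2.
So x_i = -6·i + (-2) + 8·(-1)^i; at i=24 this is -138.

-138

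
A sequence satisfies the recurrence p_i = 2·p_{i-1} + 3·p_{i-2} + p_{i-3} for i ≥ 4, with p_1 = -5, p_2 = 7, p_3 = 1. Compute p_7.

450

Iterate the recurrence:
p_4 = 18; p_5 = 46; p_6 = 147; p_7 = 450.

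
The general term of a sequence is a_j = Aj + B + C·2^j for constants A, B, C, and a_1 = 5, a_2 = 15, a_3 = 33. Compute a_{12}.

16403

Write the equations: A + B + 2C = 5; 2A + B + 4C = 15; 3A + B + 8C = 33.
Subtracting the first from the second: A + 2C = 10.
Subtracting the second from the third: A + 4C = 18.
Solving: C = 4, A = 2, then B = -5.
Hence a_{12} = 2·12 + (-5) + 4·4096 = 16403.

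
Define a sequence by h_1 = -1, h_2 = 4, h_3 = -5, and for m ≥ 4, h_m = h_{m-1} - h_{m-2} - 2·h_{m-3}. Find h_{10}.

Step forward from the initial values:
h_4 = -7;  h_5 = -10;  h_6 = 7;  h_7 = 31;  h_8 = 44;  h_9 = -1;  h_{10} = -107.

-107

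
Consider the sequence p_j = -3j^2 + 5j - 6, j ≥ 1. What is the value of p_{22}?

-1348

p_{22} = -3·22^2 + 5·22 - 6 = -1348.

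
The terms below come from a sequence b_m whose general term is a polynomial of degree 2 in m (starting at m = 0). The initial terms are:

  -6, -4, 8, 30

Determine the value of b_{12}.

1st diffs: 2, 12, 22.
2nd diffs: 10, 10 (constant).
Newton forward-difference form: b_m = -6 + 2·C(m,1) + 10·C(m,2).
At m = 12: m = 12, so b_{12} = -6 + 24 + 660 = 678.

678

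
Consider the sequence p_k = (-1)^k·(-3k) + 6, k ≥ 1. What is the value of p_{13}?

45

(-1)^13 = -1; -3k at k=13 is -39; so p_{13} = 45.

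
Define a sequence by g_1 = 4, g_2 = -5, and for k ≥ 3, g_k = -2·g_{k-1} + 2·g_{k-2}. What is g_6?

-348

Compute successive terms:
g_3 = 18  g_4 = -46  g_5 = 128  g_6 = -348.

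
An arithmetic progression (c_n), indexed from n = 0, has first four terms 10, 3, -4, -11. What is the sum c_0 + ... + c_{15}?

-680

Common difference d = -7.
c_n = 10 + (n - 0)·(-7).
c_{15} = -95; S = 16·(10 + (-95))/2 = -680.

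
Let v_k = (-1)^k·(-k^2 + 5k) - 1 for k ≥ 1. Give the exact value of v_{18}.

(-1)^18 = 1; -k^2 + 5k at k=18 is -234; so v_{18} = -235.

-235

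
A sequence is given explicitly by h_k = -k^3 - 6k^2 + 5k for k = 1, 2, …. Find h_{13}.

-3146

h_{13} = -1·13^3 - 6·13^2 + 5·13 = -3146.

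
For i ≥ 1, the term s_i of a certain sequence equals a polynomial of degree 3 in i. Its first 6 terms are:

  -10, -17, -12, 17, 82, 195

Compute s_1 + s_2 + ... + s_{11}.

1st diffs: -7, 5, 29, 65, 113.
2nd diffs: 12, 24, 36, 48.
3rd diffs: 12, 12, 12 (constant).
So s_i = 2i^3 - 6i^2 - 3i - 3.
Continuing: …, 368, 613, 942, 1367, …, s_{11} = 1900.
Summing i = 1..11 (11 terms) gives 5445.

5445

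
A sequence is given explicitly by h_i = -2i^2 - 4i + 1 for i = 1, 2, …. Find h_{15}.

-509

h_{15} = -2·15^2 - 4·15 + 1 = -509.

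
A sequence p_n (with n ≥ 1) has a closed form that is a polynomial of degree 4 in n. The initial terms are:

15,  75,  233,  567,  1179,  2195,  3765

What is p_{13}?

36243

1st diffs: 60, 158, 334, 612, 1016, 1570.
2nd diffs: 98, 176, 278, 404, 554.
3rd diffs: 78, 102, 126, 150.
4th diffs: 24, 24, 24 (constant).
Newton forward-difference form: p_n = 15 + 60·C(n-1,1) + 98·C(n-1,2) + 78·C(n-1,3) + 24·C(n-1,4).
At n = 13: n-1 = 12, so p_{13} = 15 + 720 + 6468 + 17160 + 11880 = 36243.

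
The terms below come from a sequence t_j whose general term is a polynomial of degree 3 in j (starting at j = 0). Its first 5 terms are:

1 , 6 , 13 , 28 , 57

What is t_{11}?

1st diffs: 5, 7, 15, 29.
2nd diffs: 2, 8, 14.
3rd diffs: 6, 6 (constant).
So t_j = j^3 - 2j^2 + 6j + 1.
Evaluating at j = 11 gives t_{11} = 1156.

1156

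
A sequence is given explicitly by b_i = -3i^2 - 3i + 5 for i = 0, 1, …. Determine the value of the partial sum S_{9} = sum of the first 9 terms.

Over i = 0..8: Σi = 36, Σi² = 204.
Total = (-3)·204 + (-3)·36 + (5)·9 = -675.

-675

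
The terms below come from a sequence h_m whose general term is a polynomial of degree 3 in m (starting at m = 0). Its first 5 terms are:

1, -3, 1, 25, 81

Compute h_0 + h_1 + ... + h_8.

2049

1st diffs: -4, 4, 24, 56.
2nd diffs: 8, 20, 32.
3rd diffs: 12, 12 (constant).
So h_m = 2m^3 - 2m^2 - 4m + 1.
Continuing: 181, 337, 561, 865.
Summing m = 0..8 (9 terms) gives 2049.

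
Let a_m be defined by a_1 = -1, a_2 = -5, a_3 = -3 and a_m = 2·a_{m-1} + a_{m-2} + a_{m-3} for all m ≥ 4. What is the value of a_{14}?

-140480

Compute successive terms:
a_4 = -12  a_5 = -32  a_6 = -79  …  a_{11} = -8504  a_{12} = -21658  a_{13} = -55159  a_{14} = -140480.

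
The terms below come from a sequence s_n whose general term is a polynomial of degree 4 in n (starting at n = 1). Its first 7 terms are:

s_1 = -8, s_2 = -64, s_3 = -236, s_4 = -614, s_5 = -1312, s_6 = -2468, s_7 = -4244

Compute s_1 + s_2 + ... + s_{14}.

-185570

1st diffs: -56, -172, -378, -698, -1156, -1776.
2nd diffs: -116, -206, -320, -458, -620.
3rd diffs: -90, -114, -138, -162.
4th diffs: -24, -24, -24 (constant).
Newton forward-difference form: s_n = -8 + (-56)·C(n-1,1) + (-116)·C(n-1,2) + (-90)·C(n-1,3) + (-24)·C(n-1,4).
Continuing: …, -6826, -10424, -15272, -21628, …, s_{14} = -52684.
Summing n = 1..14 (14 terms) gives -185570.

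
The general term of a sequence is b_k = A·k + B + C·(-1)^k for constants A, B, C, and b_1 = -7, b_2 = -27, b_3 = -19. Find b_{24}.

-159

Plug in k = 1, 2, 3: A + B - C = -7; 2A + B + C = -27; 3A + B - C = -19.
Subtracting the first from the second: A + 2C = -20.
Subtracting the second from the third: A - 2C = 8.
Solving: C = -7, A = -6, then B = -8.
Therefore b_{24} = -144 + (-8) + (-7)·1 = -159.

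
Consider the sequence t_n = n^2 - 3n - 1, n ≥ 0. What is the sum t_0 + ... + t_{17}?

Over n = 0..17: Σn = 153, Σn² = 1785.
Total = (1)·1785 + (-3)·153 + (-1)·18 = 1308.

1308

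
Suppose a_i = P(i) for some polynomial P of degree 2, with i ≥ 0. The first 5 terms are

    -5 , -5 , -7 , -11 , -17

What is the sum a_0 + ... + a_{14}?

1st diffs: 0, -2, -4, -6.
2nd diffs: -2, -2, -2 (constant).
Newton forward-difference form: a_i = -5 + (-2)·C(i,2).
Continuing: …, -25, -35, -47, -61, …, a_{14} = -187.
Summing i = 0..14 (15 terms) gives -985.

-985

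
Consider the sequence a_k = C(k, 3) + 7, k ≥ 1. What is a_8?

C(8, 3) = 56, so a_8 = 63.

63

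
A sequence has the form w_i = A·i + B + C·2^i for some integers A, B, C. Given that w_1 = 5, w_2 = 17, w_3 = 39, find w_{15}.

163863

Write the equations: A + B + 2C = 5; 2A + B + 4C = 17; 3A + B + 8C = 39.
Subtracting the first from the second: A + 2C = 12.
Subtracting the second from the third: A + 4C = 22.
Solving: C = 5, A = 2, then B = -7.
Therefore w_{15} = 30 + (-7) + 5·32768 = 163863.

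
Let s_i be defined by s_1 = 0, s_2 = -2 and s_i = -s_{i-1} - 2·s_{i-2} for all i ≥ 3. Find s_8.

Step forward from the initial values:
s_3 = 2, s_4 = 2, s_5 = -6, s_6 = 2, s_7 = 10, s_8 = -14.

-14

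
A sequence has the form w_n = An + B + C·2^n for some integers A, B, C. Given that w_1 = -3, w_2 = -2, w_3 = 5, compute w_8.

Plug in n = 1, 2, 3: A + B + 2C = -3; 2A + B + 4C = -2; 3A + B + 8C = 5.
Subtracting the first from the second: A + 2C = 1.
Subtracting the second from the third: A + 4C = 7.
Solving: C = 3, A = -5, then B = -4.
So w_n = -5·n + (-4) + 3·2^n; at n=8 this is 724.

724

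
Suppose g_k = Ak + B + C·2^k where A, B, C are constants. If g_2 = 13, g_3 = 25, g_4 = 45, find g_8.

Write the equations: 2A + B + 4C = 13; 3A + B + 8C = 25; 4A + B + 16C = 45.
Subtracting the first from the second: A + 4C = 12.
Subtracting the second from the third: A + 8C = 20.
Solving: C = 2, A = 4, then B = -3.
So g_k = 4·k + (-3) + 2·2^k; at k=8 this is 541.

541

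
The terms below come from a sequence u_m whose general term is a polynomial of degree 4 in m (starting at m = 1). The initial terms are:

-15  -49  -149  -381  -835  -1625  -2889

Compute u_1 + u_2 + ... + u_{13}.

-99801

1st diffs: -34, -100, -232, -454, -790, -1264.
2nd diffs: -66, -132, -222, -336, -474.
3rd diffs: -66, -90, -114, -138.
4th diffs: -24, -24, -24 (constant).
Newton forward-difference form: u_m = -15 + (-34)·C(m-1,1) + (-66)·C(m-1,2) + (-66)·C(m-1,3) + (-24)·C(m-1,4).
Continuing: …, -4789, -7511, -11265, -16285, …, u_{13} = -31179.
Summing m = 1..13 (13 terms) gives -99801.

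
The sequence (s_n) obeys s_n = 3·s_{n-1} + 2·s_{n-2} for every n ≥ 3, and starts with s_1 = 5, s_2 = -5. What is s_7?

s_3 = -5; s_4 = -25; s_5 = -85; s_6 = -305; s_7 = -1085.

-1085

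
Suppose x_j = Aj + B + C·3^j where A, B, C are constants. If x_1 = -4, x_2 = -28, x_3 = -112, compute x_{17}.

Plug in j = 1, 2, 3: A + B + 3C = -4; 2A + B + 9C = -28; 3A + B + 27C = -112.
Subtracting the first from the second: A + 6C = -24.
Subtracting the second from the third: A + 18C = -84.
Solving: C = -5, A = 6, then B = 5.
Therefore x_{17} = 102 + 5 + (-5)·129140163 = -645700708.

-645700708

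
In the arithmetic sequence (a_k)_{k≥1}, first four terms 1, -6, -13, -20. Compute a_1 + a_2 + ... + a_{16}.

-824

Common difference d = -7.
a_k = 1 + (k - 1)·(-7).
a_{16} = -104; S = 16·(1 + (-104))/2 = -824.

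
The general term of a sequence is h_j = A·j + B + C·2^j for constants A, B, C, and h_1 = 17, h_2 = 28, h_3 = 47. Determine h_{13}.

At j = 1, 2, 3: A + B + 2C = 17; 2A + B + 4C = 28; 3A + B + 8C = 47.
Subtracting the first from the second: A + 2C = 11.
Subtracting the second from the third: A + 4C = 19.
Solving: C = 4, A = 3, then B = 6.
Hence h_{13} = 3·13 + 6 + 4·8192 = 32813.

32813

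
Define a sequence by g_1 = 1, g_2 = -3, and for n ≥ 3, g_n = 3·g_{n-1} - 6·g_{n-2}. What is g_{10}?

-8019

Applying the relation repeatedly:
g_3 = -15  g_4 = -27  g_5 = 9  g_6 = 189  g_7 = 513  g_8 = 405  g_9 = -1863  g_{10} = -8019.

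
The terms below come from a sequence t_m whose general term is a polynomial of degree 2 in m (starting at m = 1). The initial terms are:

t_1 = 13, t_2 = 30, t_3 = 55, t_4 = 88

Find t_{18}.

1390

1st diffs: 17, 25, 33.
2nd diffs: 8, 8 (constant).
Newton forward-difference form: t_m = 13 + 17·C(m-1,1) + 8·C(m-1,2).
At m = 18: m-1 = 17, so t_{18} = 13 + 289 + 1088 = 1390.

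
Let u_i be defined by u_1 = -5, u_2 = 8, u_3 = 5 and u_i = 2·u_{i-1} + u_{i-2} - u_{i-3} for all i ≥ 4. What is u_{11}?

Compute successive terms:
u_4 = 23  u_5 = 43  u_6 = 104  u_7 = 228  u_8 = 517  u_9 = 1158  u_{10} = 2605  u_{11} = 5851.

5851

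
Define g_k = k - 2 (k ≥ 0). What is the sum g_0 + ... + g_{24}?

250

Over k = 0..24: Σk = 300.
Total = (1)·300 + (-2)·25 = 250.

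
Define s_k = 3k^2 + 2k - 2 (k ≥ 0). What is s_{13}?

531

s_{13} = 3·13^2 + 2·13 - 2 = 531.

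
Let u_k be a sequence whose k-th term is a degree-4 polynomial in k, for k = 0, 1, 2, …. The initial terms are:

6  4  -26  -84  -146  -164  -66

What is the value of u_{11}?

6364

1st diffs: -2, -30, -58, -62, -18, 98.
2nd diffs: -28, -28, -4, 44, 116.
3rd diffs: 0, 24, 48, 72.
4th diffs: 24, 24, 24 (constant).
Newton forward-difference form: u_k = 6 + (-2)·C(k,1) + (-28)·C(k,2) + 24·C(k,4).
At k = 11: k = 11, so u_{11} = 6 - 22 - 1540 + 7920 = 6364.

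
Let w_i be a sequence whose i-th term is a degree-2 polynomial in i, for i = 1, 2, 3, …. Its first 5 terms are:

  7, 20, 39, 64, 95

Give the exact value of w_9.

279

1st diffs: 13, 19, 25, 31.
2nd diffs: 6, 6, 6 (constant).
Newton forward-difference form: w_i = 7 + 13·C(i-1,1) + 6·C(i-1,2).
At i = 9: i-1 = 8, so w_9 = 7 + 104 + 168 = 279.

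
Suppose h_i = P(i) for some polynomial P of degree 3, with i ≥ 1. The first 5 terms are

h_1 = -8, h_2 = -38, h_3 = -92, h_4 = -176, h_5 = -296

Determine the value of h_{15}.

-4796

1st diffs: -30, -54, -84, -120.
2nd diffs: -24, -30, -36.
3rd diffs: -6, -6 (constant).
Newton forward-difference form: h_i = -8 + (-30)·C(i-1,1) + (-24)·C(i-1,2) + (-6)·C(i-1,3).
At i = 15: i-1 = 14, so h_{15} = -8 - 420 - 2184 - 2184 = -4796.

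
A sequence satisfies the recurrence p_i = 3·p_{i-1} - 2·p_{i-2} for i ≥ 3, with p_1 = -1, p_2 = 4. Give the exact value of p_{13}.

Compute successive terms:
p_3 = 14;  p_4 = 34;  p_5 = 74;  …;  p_{10} = 2554;  p_{11} = 5114;  p_{12} = 10234;  p_{13} = 20474.
(Characteristic roots are 2 and 1.)

20474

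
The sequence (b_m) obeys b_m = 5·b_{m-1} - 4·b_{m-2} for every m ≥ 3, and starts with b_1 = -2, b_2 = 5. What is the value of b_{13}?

Step forward from the initial values:
b_3 = 33;  b_4 = 145;  b_5 = 593;  …;  b_{10} = 611665;  b_{11} = 2446673;  b_{12} = 9786705;  b_{13} = 39146833.
(Characteristic roots are 4 and 1.)

39146833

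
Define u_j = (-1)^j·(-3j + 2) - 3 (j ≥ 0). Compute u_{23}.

(-1)^23 = -1; -3j + 2 at j=23 is -67; so u_{23} = 64.

64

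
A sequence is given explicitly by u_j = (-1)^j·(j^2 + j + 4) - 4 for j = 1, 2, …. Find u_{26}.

(-1)^26 = 1; j^2 + j + 4 at j=26 is 706; so u_{26} = 702.

702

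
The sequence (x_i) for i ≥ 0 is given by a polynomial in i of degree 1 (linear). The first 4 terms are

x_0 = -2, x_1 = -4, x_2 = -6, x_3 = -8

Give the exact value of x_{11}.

-24

1st diffs: -2, -2, -2 (constant).
So x_i = -2i - 2.
Evaluating at i = 11 gives x_{11} = -24.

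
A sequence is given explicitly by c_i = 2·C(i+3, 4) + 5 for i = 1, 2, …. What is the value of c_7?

425

C(10, 4) = 210, so c_7 = 425.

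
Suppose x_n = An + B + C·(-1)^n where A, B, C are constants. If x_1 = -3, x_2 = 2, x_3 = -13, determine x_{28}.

-128

The three given values yield: A + B - C = -3; 2A + B + C = 2; 3A + B - C = -13.
Subtracting the first from the second: A + 2C = 5.
Subtracting the second from the third: A - 2C = -15.
Solving: C = 5, A = -5, then B = 7.
Therefore x_{28} = -140 + 7 + 5·1 = -128.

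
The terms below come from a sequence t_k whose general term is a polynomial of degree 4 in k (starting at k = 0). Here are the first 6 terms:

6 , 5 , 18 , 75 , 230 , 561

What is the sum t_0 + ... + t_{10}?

1st diffs: -1, 13, 57, 155, 331.
2nd diffs: 14, 44, 98, 176.
3rd diffs: 30, 54, 78.
4th diffs: 24, 24 (constant).
Newton forward-difference form: t_k = 6 + (-1)·C(k,1) + 14·C(k,2) + 30·C(k,3) + 24·C(k,4).
Continuing: …, 1170, 2183, 3750, 6045, …, t_{10} = 9266.
Summing k = 0..10 (11 terms) gives 23309.

23309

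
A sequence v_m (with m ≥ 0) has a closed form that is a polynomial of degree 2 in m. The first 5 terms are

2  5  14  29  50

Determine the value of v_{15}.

1st diffs: 3, 9, 15, 21.
2nd diffs: 6, 6, 6 (constant).
Newton forward-difference form: v_m = 2 + 3·C(m,1) + 6·C(m,2).
At m = 15: m = 15, so v_{15} = 2 + 45 + 630 = 677.

677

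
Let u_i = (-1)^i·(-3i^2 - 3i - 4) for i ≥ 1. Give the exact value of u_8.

-220

(-1)^8 = 1; -3i^2 - 3i - 4 at i=8 is -220; so u_8 = -220.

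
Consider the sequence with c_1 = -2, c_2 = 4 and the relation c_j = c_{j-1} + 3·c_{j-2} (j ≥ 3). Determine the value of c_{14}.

Applying the relation repeatedly:
c_3 = -2, c_4 = 10, c_5 = 4, …, c_{11} = 1588, c_{12} = 3778, c_{13} = 8542, c_{14} = 19876.

19876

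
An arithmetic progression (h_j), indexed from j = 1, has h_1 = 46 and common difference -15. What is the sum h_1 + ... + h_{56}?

-20524

h_j = 46 + (j - 1)·(-15).
h_{56} = -779; S = 56·(46 + (-779))/2 = -20524.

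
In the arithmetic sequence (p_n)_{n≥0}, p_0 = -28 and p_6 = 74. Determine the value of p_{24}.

Common difference d = (74 - (-28)) / (6 - 0) = 17.
p_n = -28 + (n - 0)·17.
p_{24} = -28 + 24·17 = 380.

380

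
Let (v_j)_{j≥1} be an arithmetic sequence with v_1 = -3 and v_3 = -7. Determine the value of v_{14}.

Common difference d = (-7 - (-3)) / (3 - 1) = -2.
v_j = -3 + (j - 1)·(-2).
v_{14} = -3 + 13·(-2) = -29.

-29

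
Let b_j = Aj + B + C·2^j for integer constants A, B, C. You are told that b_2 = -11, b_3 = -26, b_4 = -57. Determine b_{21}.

-8388584

Plug in j = 2, 3, 4: 2A + B + 4C = -11; 3A + B + 8C = -26; 4A + B + 16C = -57.
Subtracting the first from the second: A + 4C = -15.
Subtracting the second from the third: A + 8C = -31.
Solving: C = -4, A = 1, then B = 3.
Therefore b_{21} = 21 + 3 + (-4)·2097152 = -8388584.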